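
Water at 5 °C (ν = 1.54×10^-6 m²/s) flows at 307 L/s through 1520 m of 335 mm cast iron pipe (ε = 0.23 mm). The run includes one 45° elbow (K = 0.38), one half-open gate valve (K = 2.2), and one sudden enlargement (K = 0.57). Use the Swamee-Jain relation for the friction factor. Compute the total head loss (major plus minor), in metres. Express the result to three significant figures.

H_L ≈ 54.1 m

V = 4Q/(πD²) = 3.483 m/s; V²/2g = 0.6183 m
Re = 7.58×10^5, ε/D = 6.87×10^-4 → f = 0.01858 (Swamee-Jain)
Major: h_f = f(L/D)·V²/2g = 0.01858·4537·0.6183 = 52.14 m
Minor: ΣK = 3.15; h_m = ΣK·V²/2g = 1.948 m
Total H_L = 52.14 + 1.948 = 54.09 m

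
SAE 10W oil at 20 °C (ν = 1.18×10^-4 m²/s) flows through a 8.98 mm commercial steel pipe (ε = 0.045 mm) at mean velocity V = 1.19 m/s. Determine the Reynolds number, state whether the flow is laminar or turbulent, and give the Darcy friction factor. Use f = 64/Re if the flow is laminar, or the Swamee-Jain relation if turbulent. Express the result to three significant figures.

Re ≈ 90.6; laminar; f = 64/Re ≈ 0.707

Re = VD/ν = 1.190·0.00898/1.18×10^-4 = 90.6
Re < 2300 → laminar → f = 64/Re = 0.7067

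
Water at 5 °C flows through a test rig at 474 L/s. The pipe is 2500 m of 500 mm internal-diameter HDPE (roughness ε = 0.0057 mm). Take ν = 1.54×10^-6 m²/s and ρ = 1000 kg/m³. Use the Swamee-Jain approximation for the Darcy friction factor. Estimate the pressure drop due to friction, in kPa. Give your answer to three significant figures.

V = 4Q/(πD²) = 4·0.474/(π·0.500²) = 2.414 m/s
Re = VD/ν = 2.414·0.500/1.54×10^-6 = 7.84×10^5 → turbulent
ε/D = 0.0057/500 = 1.14×10^-5
Swamee-Jain: f = 0.01234
h_f = f(L/D)V²/(2g) = 0.01234·(2500/0.500)·2.414²/(2·9.81) = 18.33 m
Δp = ρg·h_f = 1000·9.81·18.33 = 179.8 kPa

Δp ≈ 180 kPa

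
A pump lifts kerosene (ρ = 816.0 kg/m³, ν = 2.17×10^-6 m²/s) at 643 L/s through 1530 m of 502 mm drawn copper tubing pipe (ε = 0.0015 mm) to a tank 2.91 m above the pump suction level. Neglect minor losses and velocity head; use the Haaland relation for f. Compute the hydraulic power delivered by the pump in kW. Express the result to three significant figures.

V = 4Q/(πD²) = 3.249 m/s; Re = 7.52×10^5; ε/D = 2.99×10^-6; f = 0.01220
h_f = f(L/D)V²/2g = 20.01 m
Total head H = z + h_f = 2.91 + 20.01 = 22.92 m
P_hyd = ρgQH = 816.0·9.81·0.643·22.92 = 118.0 kW

P_hyd ≈ 118 kW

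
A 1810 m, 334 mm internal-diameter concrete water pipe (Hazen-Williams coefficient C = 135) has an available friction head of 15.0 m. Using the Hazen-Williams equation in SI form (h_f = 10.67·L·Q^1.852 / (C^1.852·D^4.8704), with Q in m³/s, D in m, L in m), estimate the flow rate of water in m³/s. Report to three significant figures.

Rearranging: Q = [h_f·C^1.852·D^4.8704 / (10.67·L)]^(1/1.852)
Q = [15.0·135^1.852·0.334^4.8704 / (10.67·1810)]^0.540 = 0.1580 m³/s

Q ≈ 0.158 m³/s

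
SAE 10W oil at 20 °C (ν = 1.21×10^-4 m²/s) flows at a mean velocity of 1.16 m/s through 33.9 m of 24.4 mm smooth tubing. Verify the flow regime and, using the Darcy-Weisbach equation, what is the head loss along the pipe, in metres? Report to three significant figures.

Re = VD/ν = 1.16·0.02440/1.21×10^-4 = 234 → laminar (Re < 2300)
f = 64/Re = 0.2736
h_f = f(L/D)V²/(2g) = 0.2736·(33.9/0.02440)·1.16²/(2·9.81) = 26.07 m

h_f ≈ 26.1 m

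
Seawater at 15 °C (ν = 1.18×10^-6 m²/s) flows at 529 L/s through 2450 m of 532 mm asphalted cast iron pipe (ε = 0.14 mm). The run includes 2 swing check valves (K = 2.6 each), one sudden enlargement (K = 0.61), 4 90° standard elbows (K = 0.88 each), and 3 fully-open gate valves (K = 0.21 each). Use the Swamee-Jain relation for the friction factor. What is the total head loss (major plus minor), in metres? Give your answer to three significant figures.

V = 4Q/(πD²) = 2.380 m/s; V²/2g = 0.2887 m
Re = 1.07×10^6, ε/D = 2.63×10^-4 → f = 0.01537 (Swamee-Jain)
Major: h_f = f(L/D)·V²/2g = 0.01537·4605·0.2887 = 20.43 m
Minor: ΣK = 9.96; h_m = ΣK·V²/2g = 2.875 m
Total H_L = 20.43 + 2.875 = 23.30 m

H_L ≈ 23.3 m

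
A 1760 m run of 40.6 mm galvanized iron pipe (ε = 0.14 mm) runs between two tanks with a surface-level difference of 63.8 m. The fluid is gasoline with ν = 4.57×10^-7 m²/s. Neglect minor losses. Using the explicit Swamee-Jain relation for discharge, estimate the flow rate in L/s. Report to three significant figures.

Swamee-Jain (Type II): Q = -0.965·√(gD⁵h_f/L)·ln[ε/(3.7D) + √(3.17ν²L/(gD³h_f))]
√(gD⁵h_f/L) = √(9.81·0.0406⁵·63.8/1760) = 1.981×10^-4
ε/(3.7D) = 9.32×10^-4; √(3.17ν²L/(gD³h_f)) = 1.67×10^-4
Q = -0.965·1.981×10^-4·ln(0.001099) = 0.001302 m³/s
Check: V = 1.01 m/s, Re = 8.94×10^4, f = 0.02881, h_f = 64.4 m ≈ 63.8 m ✓

Q ≈ 1.30 L/s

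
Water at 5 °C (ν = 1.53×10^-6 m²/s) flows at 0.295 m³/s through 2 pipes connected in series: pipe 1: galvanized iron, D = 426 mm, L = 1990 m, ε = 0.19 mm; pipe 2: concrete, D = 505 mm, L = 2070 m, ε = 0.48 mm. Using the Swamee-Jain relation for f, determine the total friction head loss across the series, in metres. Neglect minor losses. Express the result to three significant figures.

H ≈ 26.8 m

Pipe 1: V = 2.070 m/s, Re = 5.76×10^5, ε/D = 4.46×10^-4, f = 0.01730, h_1 = f(L/D)V²/2g = 17.65 m
Pipe 2: V = 1.473 m/s, Re = 4.86×10^5, ε/D = 9.50×10^-4, f = 0.02015, h_2 = f(L/D)V²/2g = 9.134 m
Series → Q common, losses add: H = Σh = 26.78 m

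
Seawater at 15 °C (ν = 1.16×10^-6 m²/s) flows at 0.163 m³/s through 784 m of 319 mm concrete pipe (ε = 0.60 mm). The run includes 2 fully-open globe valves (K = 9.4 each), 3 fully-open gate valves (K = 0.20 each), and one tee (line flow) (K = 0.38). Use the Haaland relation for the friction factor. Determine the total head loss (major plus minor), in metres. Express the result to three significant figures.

H_L ≈ 16.4 m

V = 4Q/(πD²) = 2.039 m/s; V²/2g = 0.2120 m
Re = 5.61×10^5, ε/D = 0.00188 → f = 0.02339 (Haaland)
Major: h_f = f(L/D)·V²/2g = 0.02339·2458·0.2120 = 12.19 m
Minor: ΣK = 19.8; h_m = ΣK·V²/2g = 4.193 m
Total H_L = 12.19 + 4.193 = 16.38 m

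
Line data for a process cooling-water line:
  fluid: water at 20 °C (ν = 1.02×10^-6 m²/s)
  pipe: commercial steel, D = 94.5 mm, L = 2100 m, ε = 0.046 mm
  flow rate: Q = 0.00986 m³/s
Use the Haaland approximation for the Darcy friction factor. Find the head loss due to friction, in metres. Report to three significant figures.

V = 4Q/(πD²) = 4·0.00986/(π·0.0945²) = 1.406 m/s
Re = VD/ν = 1.406·0.0945/1.02×10^-6 = 1.30×10^5 → turbulent
ε/D = 0.046/94.5 = 4.87×10^-4
Haaland: f = 0.01938
h_f = f(L/D)V²/(2g) = 0.01938·(2100/0.0945)·1.406²/(2·9.81) = 43.38 m

h_f ≈ 43.4 m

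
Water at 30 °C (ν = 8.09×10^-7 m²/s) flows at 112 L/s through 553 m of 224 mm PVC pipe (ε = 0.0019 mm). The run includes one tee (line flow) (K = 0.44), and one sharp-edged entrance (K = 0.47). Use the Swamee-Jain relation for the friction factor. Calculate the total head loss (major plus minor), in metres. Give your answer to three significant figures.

H_L ≈ 12.8 m

V = 4Q/(πD²) = 2.842 m/s; V²/2g = 0.4117 m
Re = 7.87×10^5, ε/D = 8.48×10^-6 → f = 0.01227 (Swamee-Jain)
Major: h_f = f(L/D)·V²/2g = 0.01227·2469·0.4117 = 12.47 m
Minor: ΣK = 0.910; h_m = ΣK·V²/2g = 0.3746 m
Total H_L = 12.47 + 0.3746 = 12.85 m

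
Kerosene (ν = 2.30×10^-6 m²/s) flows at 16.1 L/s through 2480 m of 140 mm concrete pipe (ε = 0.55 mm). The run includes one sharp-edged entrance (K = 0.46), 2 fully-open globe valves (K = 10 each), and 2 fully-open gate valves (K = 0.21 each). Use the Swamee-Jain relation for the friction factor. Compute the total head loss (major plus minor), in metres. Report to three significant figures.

H_L ≈ 31.0 m

V = 4Q/(πD²) = 1.046 m/s; V²/2g = 0.05575 m
Re = 6.37×10^4, ε/D = 0.00393 → f = 0.03025 (Swamee-Jain)
Major: h_f = f(L/D)·V²/2g = 0.03025·17714·0.05575 = 29.88 m
Minor: ΣK = 20.9; h_m = ΣK·V²/2g = 1.164 m
Total H_L = 29.88 + 1.164 = 31.04 m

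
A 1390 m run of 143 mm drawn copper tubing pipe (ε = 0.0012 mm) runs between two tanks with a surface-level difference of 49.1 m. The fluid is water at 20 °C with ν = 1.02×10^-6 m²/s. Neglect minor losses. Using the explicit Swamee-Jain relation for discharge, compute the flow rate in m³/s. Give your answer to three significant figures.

Swamee-Jain (Type II): Q = -0.965·√(gD⁵h_f/L)·ln[ε/(3.7D) + √(3.17ν²L/(gD³h_f))]
√(gD⁵h_f/L) = √(9.81·0.143⁵·49.1/1390) = 0.004552
ε/(3.7D) = 2.27×10^-6; √(3.17ν²L/(gD³h_f)) = 5.71×10^-5
Q = -0.965·0.004552·ln(5.932×10^-5) = 0.04275 m³/s
Check: V = 2.66 m/s, Re = 3.73×10^5, f = 0.01392, h_f = 48.9 m ≈ 49.1 m ✓

Q ≈ 0.0428 m³/s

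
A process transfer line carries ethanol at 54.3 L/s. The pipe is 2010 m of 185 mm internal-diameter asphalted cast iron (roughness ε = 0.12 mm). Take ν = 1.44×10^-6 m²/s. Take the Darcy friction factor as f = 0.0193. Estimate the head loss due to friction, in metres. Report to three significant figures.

V = 4Q/(πD²) = 4·0.0543/(π·0.185²) = 2.020 m/s
h_f = f(L/D)V²/(2g) = 0.01930·(2010/0.185)·2.020²/(2·9.81) = 43.61 m

h_f ≈ 43.6 m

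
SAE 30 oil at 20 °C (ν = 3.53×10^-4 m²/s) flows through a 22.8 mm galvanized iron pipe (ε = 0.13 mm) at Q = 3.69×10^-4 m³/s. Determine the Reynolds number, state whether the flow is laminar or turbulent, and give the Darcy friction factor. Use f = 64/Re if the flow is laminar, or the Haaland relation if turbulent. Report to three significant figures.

V = 4Q/(πD²) = 0.9038 m/s
Re = VD/ν = 0.9038·0.0228/3.53×10^-4 = 58.4
Re < 2300 → laminar → f = 64/Re = 1.096

Re ≈ 58.4; laminar; f = 64/Re ≈ 1.10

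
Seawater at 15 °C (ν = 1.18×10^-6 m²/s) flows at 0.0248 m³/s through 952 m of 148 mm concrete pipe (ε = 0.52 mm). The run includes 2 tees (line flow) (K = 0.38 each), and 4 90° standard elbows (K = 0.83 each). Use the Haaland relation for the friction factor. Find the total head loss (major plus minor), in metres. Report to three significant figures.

H_L ≈ 19.5 m

V = 4Q/(πD²) = 1.442 m/s; V²/2g = 0.1059 m
Re = 1.81×10^5, ε/D = 0.00351 → f = 0.02802 (Haaland)
Major: h_f = f(L/D)·V²/2g = 0.02802·6432·0.1059 = 19.09 m
Minor: ΣK = 4.08; h_m = ΣK·V²/2g = 0.4322 m
Total H_L = 19.09 + 0.4322 = 19.52 m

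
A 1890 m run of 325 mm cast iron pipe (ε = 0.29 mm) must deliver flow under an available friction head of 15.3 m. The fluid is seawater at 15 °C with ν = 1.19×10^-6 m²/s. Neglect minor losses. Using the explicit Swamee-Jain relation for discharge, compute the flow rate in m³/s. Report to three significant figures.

Swamee-Jain (Type II): Q = -0.965·√(gD⁵h_f/L)·ln[ε/(3.7D) + √(3.17ν²L/(gD³h_f))]
√(gD⁵h_f/L) = √(9.81·0.325⁵·15.3/1890) = 0.01697
ε/(3.7D) = 2.41×10^-4; √(3.17ν²L/(gD³h_f)) = 4.06×10^-5
Q = -0.965·0.01697·ln(2.817×10^-4) = 0.1339 m³/s
Check: V = 1.61 m/s, Re = 4.41×10^5, f = 0.01996, h_f = 15.4 m ≈ 15.3 m ✓

Q ≈ 0.134 m³/s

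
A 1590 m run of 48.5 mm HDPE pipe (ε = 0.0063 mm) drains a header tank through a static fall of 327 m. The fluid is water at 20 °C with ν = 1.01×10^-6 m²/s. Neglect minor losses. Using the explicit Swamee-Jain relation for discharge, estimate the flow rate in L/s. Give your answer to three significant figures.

Swamee-Jain (Type II): Q = -0.965·√(gD⁵h_f/L)·ln[ε/(3.7D) + √(3.17ν²L/(gD³h_f))]
√(gD⁵h_f/L) = √(9.81·0.0485⁵·327/1590) = 7.358×10^-4
ε/(3.7D) = 3.51×10^-5; √(3.17ν²L/(gD³h_f)) = 1.19×10^-4
Q = -0.965·7.358×10^-4·ln(1.536×10^-4) = 0.006235 m³/s
Check: V = 3.37 m/s, Re = 1.62×10^5, f = 0.01717, h_f = 327 m ≈ 327 m ✓

Q ≈ 6.23 L/s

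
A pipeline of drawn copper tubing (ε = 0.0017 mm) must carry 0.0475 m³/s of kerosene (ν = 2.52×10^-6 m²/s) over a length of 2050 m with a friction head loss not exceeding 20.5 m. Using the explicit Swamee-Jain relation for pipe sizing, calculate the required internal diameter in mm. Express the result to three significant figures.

Swamee-Jain (Type III): D = 0.66·[ε^1.25·(LQ²/(gh_f))^4.75 + ν·Q^9.4·(L/(gh_f))^5.2]^0.04
LQ²/(gh_f) = 0.02300; L/(gh_f) = 10.19
Term 1 = ε^1.25·(…)^4.75 = 1.01×10^-15; Term 2 = ν·Q^9.4·(…)^5.2 = 1.61×10^-13
D = 0.66·(1.01×10^-15 + 1.61×10^-13)^0.04 = 0.2032 m = 203 mm
Check: V = 1.47 m/s, Re = 1.18×10^5, f = 0.01731, h_f = 19.1 m ≈ 20.5 m ✓

D ≈ 203 mm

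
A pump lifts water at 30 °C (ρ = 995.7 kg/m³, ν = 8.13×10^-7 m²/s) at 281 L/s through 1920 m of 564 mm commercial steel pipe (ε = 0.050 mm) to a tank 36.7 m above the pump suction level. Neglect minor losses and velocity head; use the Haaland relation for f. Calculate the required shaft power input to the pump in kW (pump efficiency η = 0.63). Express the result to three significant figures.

V = 4Q/(πD²) = 1.125 m/s; Re = 7.80×10^5; ε/D = 8.87×10^-5; f = 0.01346
h_f = f(L/D)V²/2g = 2.955 m
Total head H = z + h_f = 36.7 + 2.955 = 39.65 m
P_hyd = ρgQH = 995.7·9.81·0.281·39.65 = 108.8 kW
P_shaft = P_hyd/η = 108.8/0.63 = 172.8 kW

P_shaft ≈ 173 kW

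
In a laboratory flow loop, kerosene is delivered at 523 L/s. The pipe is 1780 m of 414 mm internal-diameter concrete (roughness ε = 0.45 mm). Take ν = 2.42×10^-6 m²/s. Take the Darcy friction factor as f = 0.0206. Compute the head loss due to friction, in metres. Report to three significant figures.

V = 4Q/(πD²) = 4·0.523/(π·0.414²) = 3.885 m/s
h_f = f(L/D)V²/(2g) = 0.02060·(1780/0.414)·3.885²/(2·9.81) = 68.14 m

h_f ≈ 68.1 m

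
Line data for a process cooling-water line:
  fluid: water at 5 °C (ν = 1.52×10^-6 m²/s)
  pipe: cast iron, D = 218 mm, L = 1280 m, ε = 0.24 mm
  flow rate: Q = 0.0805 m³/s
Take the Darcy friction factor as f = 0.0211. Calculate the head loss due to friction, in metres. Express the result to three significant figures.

V = 4Q/(πD²) = 4·0.0805/(π·0.218²) = 2.157 m/s
h_f = f(L/D)V²/(2g) = 0.02110·(1280/0.218)·2.157²/(2·9.81) = 29.37 m

h_f ≈ 29.4 m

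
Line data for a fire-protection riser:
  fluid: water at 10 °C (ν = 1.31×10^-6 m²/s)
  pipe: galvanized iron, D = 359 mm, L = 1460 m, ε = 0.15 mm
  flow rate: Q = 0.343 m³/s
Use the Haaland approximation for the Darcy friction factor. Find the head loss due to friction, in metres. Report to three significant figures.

V = 4Q/(πD²) = 4·0.343/(π·0.359²) = 3.389 m/s
Re = VD/ν = 3.389·0.359/1.31×10^-6 = 9.29×10^5 → turbulent
ε/D = 0.15/359 = 4.18×10^-4
Haaland: f = 0.01662
h_f = f(L/D)V²/(2g) = 0.01662·(1460/0.359)·3.389²/(2·9.81) = 39.55 m

h_f ≈ 39.5 m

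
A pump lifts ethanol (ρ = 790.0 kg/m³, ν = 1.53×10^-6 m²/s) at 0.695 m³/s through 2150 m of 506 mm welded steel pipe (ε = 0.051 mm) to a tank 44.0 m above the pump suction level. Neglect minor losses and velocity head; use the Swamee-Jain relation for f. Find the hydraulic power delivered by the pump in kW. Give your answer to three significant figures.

P_hyd ≈ 423 kW

V = 4Q/(πD²) = 3.456 m/s; Re = 1.14×10^6; ε/D = 1.01×10^-4; f = 0.01338
h_f = f(L/D)V²/2g = 34.60 m
Total head H = z + h_f = 44.0 + 34.60 = 78.60 m
P_hyd = ρgQH = 790.0·9.81·0.695·78.60 = 423.4 kW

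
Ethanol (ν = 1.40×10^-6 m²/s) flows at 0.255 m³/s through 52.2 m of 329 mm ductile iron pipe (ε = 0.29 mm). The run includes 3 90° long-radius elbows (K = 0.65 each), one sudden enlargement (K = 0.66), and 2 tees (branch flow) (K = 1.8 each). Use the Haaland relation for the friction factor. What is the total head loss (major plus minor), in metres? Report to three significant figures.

V = 4Q/(πD²) = 3.000 m/s; V²/2g = 0.4586 m
Re = 7.05×10^5, ε/D = 8.81×10^-4 → f = 0.01949 (Haaland)
Major: h_f = f(L/D)·V²/2g = 0.01949·158.7·0.4586 = 1.418 m
Minor: ΣK = 6.21; h_m = ΣK·V²/2g = 2.848 m
Total H_L = 1.418 + 2.848 = 4.266 m

H_L ≈ 4.27 m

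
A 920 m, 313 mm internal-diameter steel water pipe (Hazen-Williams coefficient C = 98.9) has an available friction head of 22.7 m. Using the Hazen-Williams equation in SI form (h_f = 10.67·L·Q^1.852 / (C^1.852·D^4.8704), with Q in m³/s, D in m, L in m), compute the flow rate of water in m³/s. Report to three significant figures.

Rearranging: Q = [h_f·C^1.852·D^4.8704 / (10.67·L)]^(1/1.852)
Q = [22.7·98.9^1.852·0.313^4.8704 / (10.67·920)]^0.540 = 0.1759 m³/s

Q ≈ 0.176 m³/s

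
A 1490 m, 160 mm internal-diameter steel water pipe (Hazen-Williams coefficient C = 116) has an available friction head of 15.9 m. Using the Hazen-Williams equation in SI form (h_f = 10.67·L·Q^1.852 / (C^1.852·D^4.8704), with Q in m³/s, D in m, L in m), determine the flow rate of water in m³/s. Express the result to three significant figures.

Q ≈ 0.0225 m³/s

Rearranging: Q = [h_f·C^1.852·D^4.8704 / (10.67·L)]^(1/1.852)
Q = [15.9·116^1.852·0.160^4.8704 / (10.67·1490)]^0.540 = 0.02247 m³/s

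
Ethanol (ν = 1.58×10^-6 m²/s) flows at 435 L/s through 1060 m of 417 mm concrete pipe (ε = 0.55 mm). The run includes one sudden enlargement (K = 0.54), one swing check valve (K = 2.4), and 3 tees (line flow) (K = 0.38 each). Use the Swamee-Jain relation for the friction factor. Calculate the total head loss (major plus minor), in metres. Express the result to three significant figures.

V = 4Q/(πD²) = 3.185 m/s; V²/2g = 0.5171 m
Re = 8.41×10^5, ε/D = 0.00132 → f = 0.02142 (Swamee-Jain)
Major: h_f = f(L/D)·V²/2g = 0.02142·2542·0.5171 = 28.15 m
Minor: ΣK = 4.08; h_m = ΣK·V²/2g = 2.110 m
Total H_L = 28.15 + 2.110 = 30.26 m

H_L ≈ 30.3 m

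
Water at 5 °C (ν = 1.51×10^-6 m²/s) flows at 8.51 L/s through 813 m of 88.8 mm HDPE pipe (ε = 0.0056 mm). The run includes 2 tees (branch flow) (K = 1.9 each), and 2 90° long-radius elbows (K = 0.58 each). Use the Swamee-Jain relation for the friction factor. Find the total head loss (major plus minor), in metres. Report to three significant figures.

V = 4Q/(πD²) = 1.374 m/s; V²/2g = 0.09623 m
Re = 8.08×10^4, ε/D = 6.31×10^-5 → f = 0.01902 (Swamee-Jain)
Major: h_f = f(L/D)·V²/2g = 0.01902·9155·0.09623 = 16.76 m
Minor: ΣK = 4.96; h_m = ΣK·V²/2g = 0.4773 m
Total H_L = 16.76 + 0.4773 = 17.24 m

H_L ≈ 17.2 m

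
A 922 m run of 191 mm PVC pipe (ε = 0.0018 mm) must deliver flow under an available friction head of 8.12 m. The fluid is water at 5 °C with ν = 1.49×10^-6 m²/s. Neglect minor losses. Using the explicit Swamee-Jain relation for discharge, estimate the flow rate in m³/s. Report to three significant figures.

Swamee-Jain (Type II): Q = -0.965·√(gD⁵h_f/L)·ln[ε/(3.7D) + √(3.17ν²L/(gD³h_f))]
√(gD⁵h_f/L) = √(9.81·0.191⁵·8.12/922) = 0.004686
ε/(3.7D) = 2.55×10^-6; √(3.17ν²L/(gD³h_f)) = 1.08×10^-4
Q = -0.965·0.004686·ln(1.107×10^-4) = 0.04119 m³/s
Check: V = 1.44 m/s, Re = 1.84×10^5, f = 0.01587, h_f = 8.07 m ≈ 8.12 m ✓

Q ≈ 0.0412 m³/s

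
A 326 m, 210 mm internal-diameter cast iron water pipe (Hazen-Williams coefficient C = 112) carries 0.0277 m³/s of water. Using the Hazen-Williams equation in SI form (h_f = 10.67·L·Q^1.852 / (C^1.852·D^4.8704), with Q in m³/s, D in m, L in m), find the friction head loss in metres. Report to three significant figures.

h_f ≈ 1.45 m

h_f = 10.67·326·0.0277^1.852 / (112^1.852·0.210^4.8704) = 1.455 m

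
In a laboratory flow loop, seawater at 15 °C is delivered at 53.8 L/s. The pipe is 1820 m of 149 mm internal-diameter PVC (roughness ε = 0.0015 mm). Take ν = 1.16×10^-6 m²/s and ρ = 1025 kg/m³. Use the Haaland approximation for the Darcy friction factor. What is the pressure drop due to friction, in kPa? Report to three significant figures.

Δp ≈ 818 kPa

V = 4Q/(πD²) = 4·0.0538/(π·0.149²) = 3.085 m/s
Re = VD/ν = 3.085·0.149/1.16×10^-6 = 3.96×10^5 → turbulent
ε/D = 0.0015/149 = 1.01×10^-5
Haaland: f = 0.01372
h_f = f(L/D)V²/(2g) = 0.01372·(1820/0.149)·3.085²/(2·9.81) = 81.32 m
Δp = ρg·h_f = 1025·9.81·81.32 = 817.7 kPa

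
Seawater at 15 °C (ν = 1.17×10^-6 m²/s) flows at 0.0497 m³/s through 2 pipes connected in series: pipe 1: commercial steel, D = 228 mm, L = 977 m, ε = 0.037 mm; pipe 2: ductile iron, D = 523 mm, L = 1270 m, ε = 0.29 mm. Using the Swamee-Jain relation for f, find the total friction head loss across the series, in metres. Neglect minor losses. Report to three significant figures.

Pipe 1: V = 1.217 m/s, Re = 2.37×10^5, ε/D = 1.62×10^-4, f = 0.01648, h_1 = f(L/D)V²/2g = 5.332 m
Pipe 2: V = 0.2313 m/s, Re = 1.03×10^5, ε/D = 5.54×10^-4, f = 0.02056, h_2 = f(L/D)V²/2g = 0.1362 m
Series → Q common, losses add: H = Σh = 5.469 m

H ≈ 5.47 m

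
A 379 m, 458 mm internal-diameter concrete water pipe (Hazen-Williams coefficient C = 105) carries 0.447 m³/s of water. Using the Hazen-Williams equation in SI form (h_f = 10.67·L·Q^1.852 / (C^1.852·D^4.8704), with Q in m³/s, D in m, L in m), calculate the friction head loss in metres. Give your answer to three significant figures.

h_f ≈ 7.37 m

h_f = 10.67·379·0.447^1.852 / (105^1.852·0.458^4.8704) = 7.373 m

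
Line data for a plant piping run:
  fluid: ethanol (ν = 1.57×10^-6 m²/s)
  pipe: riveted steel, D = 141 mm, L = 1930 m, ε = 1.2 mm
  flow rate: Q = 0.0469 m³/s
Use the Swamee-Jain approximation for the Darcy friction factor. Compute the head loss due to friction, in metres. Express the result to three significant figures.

h_f ≈ 228 m

V = 4Q/(πD²) = 4·0.0469/(π·0.141²) = 3.004 m/s
Re = VD/ν = 3.004·0.141/1.57×10^-6 = 2.70×10^5 → turbulent
ε/D = 1.2/141 = 0.00851
Swamee-Jain: f = 0.03630
h_f = f(L/D)V²/(2g) = 0.03630·(1930/0.141)·3.004²/(2·9.81) = 228.5 m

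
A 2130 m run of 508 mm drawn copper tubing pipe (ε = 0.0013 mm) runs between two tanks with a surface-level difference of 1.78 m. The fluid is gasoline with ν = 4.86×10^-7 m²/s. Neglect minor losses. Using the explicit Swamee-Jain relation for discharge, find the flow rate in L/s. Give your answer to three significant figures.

Q ≈ 169 L/s

Swamee-Jain (Type II): Q = -0.965·√(gD⁵h_f/L)·ln[ε/(3.7D) + √(3.17ν²L/(gD³h_f))]
√(gD⁵h_f/L) = √(9.81·0.508⁵·1.78/2130) = 0.01665
ε/(3.7D) = 6.92×10^-7; √(3.17ν²L/(gD³h_f)) = 2.64×10^-5
Q = -0.965·0.01665·ln(2.709×10^-5) = 0.1690 m³/s
Check: V = 0.834 m/s, Re = 8.72×10^5, f = 0.01194, h_f = 1.77 m ≈ 1.78 m ✓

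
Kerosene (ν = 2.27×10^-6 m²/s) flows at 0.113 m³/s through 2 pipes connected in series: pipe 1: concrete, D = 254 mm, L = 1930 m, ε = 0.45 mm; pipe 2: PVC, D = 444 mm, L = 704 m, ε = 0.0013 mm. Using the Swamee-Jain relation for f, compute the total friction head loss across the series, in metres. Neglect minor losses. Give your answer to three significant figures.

Pipe 1: V = 2.230 m/s, Re = 2.50×10^5, ε/D = 0.00177, f = 0.02363, h_1 = f(L/D)V²/2g = 45.50 m
Pipe 2: V = 0.7298 m/s, Re = 1.43×10^5, ε/D = 2.93×10^-6, f = 0.01663, h_2 = f(L/D)V²/2g = 0.7157 m
Series → Q common, losses add: H = Σh = 46.22 m

H ≈ 46.2 m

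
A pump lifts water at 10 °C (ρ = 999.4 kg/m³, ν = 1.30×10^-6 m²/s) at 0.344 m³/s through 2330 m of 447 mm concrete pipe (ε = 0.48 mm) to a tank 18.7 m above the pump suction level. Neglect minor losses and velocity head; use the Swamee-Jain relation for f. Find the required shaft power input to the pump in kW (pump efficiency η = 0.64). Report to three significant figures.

P_shaft ≈ 236 kW

V = 4Q/(πD²) = 2.192 m/s; Re = 7.54×10^5; ε/D = 0.00107; f = 0.02046
h_f = f(L/D)V²/2g = 26.12 m
Total head H = z + h_f = 18.7 + 26.12 = 44.82 m
P_hyd = ρgQH = 999.4·9.81·0.344·44.82 = 151.2 kW
P_shaft = P_hyd/η = 151.2/0.64 = 236.2 kW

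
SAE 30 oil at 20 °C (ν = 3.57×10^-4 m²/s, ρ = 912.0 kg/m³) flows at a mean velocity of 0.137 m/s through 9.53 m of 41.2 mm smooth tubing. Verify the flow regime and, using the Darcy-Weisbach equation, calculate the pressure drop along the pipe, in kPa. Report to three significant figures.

Re = VD/ν = 0.137·0.04120/3.57×10^-4 = 15.8 → laminar (Re < 2300)
f = 64/Re = 4.048
h_f = f(L/D)V²/(2g) = 4.048·(9.53/0.04120)·0.137²/(2·9.81) = 0.8957 m
Δp = ρg·h_f = 912.0·9.81·0.8957 = 8.014 kPa

Δp ≈ 8.01 kPa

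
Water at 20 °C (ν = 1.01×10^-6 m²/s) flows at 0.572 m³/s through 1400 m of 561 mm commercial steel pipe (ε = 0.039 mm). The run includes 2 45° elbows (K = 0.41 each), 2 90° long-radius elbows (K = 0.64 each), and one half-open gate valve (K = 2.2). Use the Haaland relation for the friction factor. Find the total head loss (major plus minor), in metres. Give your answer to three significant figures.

V = 4Q/(πD²) = 2.314 m/s; V²/2g = 0.2729 m
Re = 1.29×10^6, ε/D = 6.95×10^-5 → f = 0.01256 (Haaland)
Major: h_f = f(L/D)·V²/2g = 0.01256·2496·0.2729 = 8.556 m
Minor: ΣK = 4.30; h_m = ΣK·V²/2g = 1.174 m
Total H_L = 8.556 + 1.174 = 9.730 m

H_L ≈ 9.73 m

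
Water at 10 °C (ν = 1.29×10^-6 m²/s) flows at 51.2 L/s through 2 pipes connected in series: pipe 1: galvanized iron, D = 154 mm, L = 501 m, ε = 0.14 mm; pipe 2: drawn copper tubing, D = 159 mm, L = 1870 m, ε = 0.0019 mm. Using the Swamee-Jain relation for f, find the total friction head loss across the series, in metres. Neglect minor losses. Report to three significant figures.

H ≈ 82.7 m

Pipe 1: V = 2.749 m/s, Re = 3.28×10^5, ε/D = 9.09×10^-4, f = 0.02028, h_1 = f(L/D)V²/2g = 25.40 m
Pipe 2: V = 2.579 m/s, Re = 3.18×10^5, ε/D = 1.19×10^-5, f = 0.01437, h_2 = f(L/D)V²/2g = 57.26 m
Series → Q common, losses add: H = Σh = 82.66 m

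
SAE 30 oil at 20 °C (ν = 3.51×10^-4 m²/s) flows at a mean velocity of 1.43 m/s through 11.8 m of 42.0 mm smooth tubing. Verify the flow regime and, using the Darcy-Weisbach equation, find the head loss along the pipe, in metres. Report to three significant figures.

h_f ≈ 11.0 m

Re = VD/ν = 1.43·0.04200/3.51×10^-4 = 171 → laminar (Re < 2300)
f = 64/Re = 0.3740
h_f = f(L/D)V²/(2g) = 0.3740·(11.8/0.04200)·1.43²/(2·9.81) = 10.95 m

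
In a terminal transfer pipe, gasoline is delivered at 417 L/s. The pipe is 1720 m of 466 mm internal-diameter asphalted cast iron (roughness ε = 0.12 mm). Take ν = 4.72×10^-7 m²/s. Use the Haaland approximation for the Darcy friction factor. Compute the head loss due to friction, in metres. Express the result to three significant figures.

h_f ≈ 16.6 m

V = 4Q/(πD²) = 4·0.417/(π·0.466²) = 2.445 m/s
Re = VD/ν = 2.445·0.466/4.72×10^-7 = 2.41×10^6 → turbulent
ε/D = 0.12/466 = 2.58×10^-4
Haaland: f = 0.01480
h_f = f(L/D)V²/(2g) = 0.01480·(1720/0.466)·2.445²/(2·9.81) = 16.65 m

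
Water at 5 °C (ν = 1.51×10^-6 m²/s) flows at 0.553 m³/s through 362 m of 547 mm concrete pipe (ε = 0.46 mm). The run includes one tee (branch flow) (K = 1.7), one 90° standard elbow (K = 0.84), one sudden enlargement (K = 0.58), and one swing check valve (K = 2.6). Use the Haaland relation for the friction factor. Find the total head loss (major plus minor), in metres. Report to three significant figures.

V = 4Q/(πD²) = 2.353 m/s; V²/2g = 0.2822 m
Re = 8.52×10^5, ε/D = 8.41×10^-4 → f = 0.01922 (Haaland)
Major: h_f = f(L/D)·V²/2g = 0.01922·661.8·0.2822 = 3.591 m
Minor: ΣK = 5.72; h_m = ΣK·V²/2g = 1.614 m
Total H_L = 3.591 + 1.614 = 5.205 m

H_L ≈ 5.21 m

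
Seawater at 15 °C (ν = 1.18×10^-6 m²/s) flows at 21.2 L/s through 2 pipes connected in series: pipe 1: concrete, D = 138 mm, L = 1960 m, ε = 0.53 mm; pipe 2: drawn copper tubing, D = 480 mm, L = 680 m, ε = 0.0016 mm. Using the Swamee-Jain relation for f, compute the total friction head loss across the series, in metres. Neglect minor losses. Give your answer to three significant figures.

Pipe 1: V = 1.417 m/s, Re = 1.66×10^5, ε/D = 0.00384, f = 0.02896, h_1 = f(L/D)V²/2g = 42.12 m
Pipe 2: V = 0.1172 m/s, Re = 4.77×10^4, ε/D = 3.33×10^-6, f = 0.02100, h_2 = f(L/D)V²/2g = 0.02081 m
Series → Q common, losses add: H = Σh = 42.14 m

H ≈ 42.1 m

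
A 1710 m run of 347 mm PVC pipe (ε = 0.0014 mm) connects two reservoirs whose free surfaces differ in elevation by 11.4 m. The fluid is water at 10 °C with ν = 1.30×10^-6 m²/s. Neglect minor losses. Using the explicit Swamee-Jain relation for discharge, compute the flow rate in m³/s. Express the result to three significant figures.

Q ≈ 0.175 m³/s

Swamee-Jain (Type II): Q = -0.965·√(gD⁵h_f/L)·ln[ε/(3.7D) + √(3.17ν²L/(gD³h_f))]
√(gD⁵h_f/L) = √(9.81·0.347⁵·11.4/1710) = 0.01814
ε/(3.7D) = 1.09×10^-6; √(3.17ν²L/(gD³h_f)) = 4.43×10^-5
Q = -0.965·0.01814·ln(4.537×10^-5) = 0.1751 m³/s
Check: V = 1.85 m/s, Re = 4.94×10^5, f = 0.01318, h_f = 11.3 m ≈ 11.4 m ✓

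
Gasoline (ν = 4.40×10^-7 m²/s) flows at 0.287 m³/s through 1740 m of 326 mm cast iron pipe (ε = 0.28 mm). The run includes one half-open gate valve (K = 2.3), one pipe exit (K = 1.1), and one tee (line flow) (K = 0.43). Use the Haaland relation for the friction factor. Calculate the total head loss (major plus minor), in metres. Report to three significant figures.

V = 4Q/(πD²) = 3.438 m/s; V²/2g = 0.6026 m
Re = 2.55×10^6, ε/D = 8.59×10^-4 → f = 0.01908 (Haaland)
Major: h_f = f(L/D)·V²/2g = 0.01908·5337·0.6026 = 61.38 m
Minor: ΣK = 3.83; h_m = ΣK·V²/2g = 2.308 m
Total H_L = 61.38 + 2.308 = 63.69 m

H_L ≈ 63.7 m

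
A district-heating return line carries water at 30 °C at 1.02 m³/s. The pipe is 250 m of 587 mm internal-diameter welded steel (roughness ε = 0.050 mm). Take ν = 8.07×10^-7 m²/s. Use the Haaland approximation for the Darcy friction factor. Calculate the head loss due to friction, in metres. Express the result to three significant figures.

V = 4Q/(πD²) = 4·1.02/(π·0.587²) = 3.769 m/s
Re = VD/ν = 3.769·0.587/8.07×10^-7 = 2.74×10^6 → turbulent
ε/D = 0.050/587 = 8.52×10^-5
Haaland: f = 0.01226
h_f = f(L/D)V²/(2g) = 0.01226·(250/0.587)·3.769²/(2·9.81) = 3.782 m

h_f ≈ 3.78 m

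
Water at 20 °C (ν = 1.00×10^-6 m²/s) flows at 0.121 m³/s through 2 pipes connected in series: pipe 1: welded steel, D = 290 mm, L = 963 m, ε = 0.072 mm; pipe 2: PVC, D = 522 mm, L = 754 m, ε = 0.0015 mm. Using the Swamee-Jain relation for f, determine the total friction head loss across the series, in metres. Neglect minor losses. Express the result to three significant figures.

Pipe 1: V = 1.832 m/s, Re = 5.31×10^5, ε/D = 2.48×10^-4, f = 0.01587, h_1 = f(L/D)V²/2g = 9.015 m
Pipe 2: V = 0.5654 m/s, Re = 2.95×10^5, ε/D = 2.87×10^-6, f = 0.01445, h_2 = f(L/D)V²/2g = 0.3401 m
Series → Q common, losses add: H = Σh = 9.355 m

H ≈ 9.36 m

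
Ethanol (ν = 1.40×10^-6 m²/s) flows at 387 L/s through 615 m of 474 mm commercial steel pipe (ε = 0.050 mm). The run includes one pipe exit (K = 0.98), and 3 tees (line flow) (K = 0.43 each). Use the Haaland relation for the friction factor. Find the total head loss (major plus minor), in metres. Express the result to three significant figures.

H_L ≈ 4.93 m

V = 4Q/(πD²) = 2.193 m/s; V²/2g = 0.2451 m
Re = 7.43×10^5, ε/D = 1.05×10^-4 → f = 0.01375 (Haaland)
Major: h_f = f(L/D)·V²/2g = 0.01375·1297·0.2451 = 4.374 m
Minor: ΣK = 2.27; h_m = ΣK·V²/2g = 0.5565 m
Total H_L = 4.374 + 0.5565 = 4.931 m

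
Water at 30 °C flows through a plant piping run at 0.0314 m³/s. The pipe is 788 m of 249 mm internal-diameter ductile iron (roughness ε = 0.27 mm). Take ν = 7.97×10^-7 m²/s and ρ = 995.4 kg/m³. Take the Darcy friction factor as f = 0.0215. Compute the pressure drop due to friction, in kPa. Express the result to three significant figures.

Δp ≈ 14.1 kPa

V = 4Q/(πD²) = 4·0.0314/(π·0.249²) = 0.6448 m/s
h_f = f(L/D)V²/(2g) = 0.02150·(788/0.249)·0.6448²/(2·9.81) = 1.442 m
Δp = ρg·h_f = 995.4·9.81·1.442 = 14.08 kPa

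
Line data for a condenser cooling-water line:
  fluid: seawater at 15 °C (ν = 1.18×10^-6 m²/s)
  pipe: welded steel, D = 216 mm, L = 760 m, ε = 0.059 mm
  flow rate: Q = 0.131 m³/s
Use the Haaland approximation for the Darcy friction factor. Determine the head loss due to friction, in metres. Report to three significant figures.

V = 4Q/(πD²) = 4·0.131/(π·0.216²) = 3.575 m/s
Re = VD/ν = 3.575·0.216/1.18×10^-6 = 6.54×10^5 → turbulent
ε/D = 0.059/216 = 2.73×10^-4
Haaland: f = 0.01567
h_f = f(L/D)V²/(2g) = 0.01567·(760/0.216)·3.575²/(2·9.81) = 35.91 m

h_f ≈ 35.9 m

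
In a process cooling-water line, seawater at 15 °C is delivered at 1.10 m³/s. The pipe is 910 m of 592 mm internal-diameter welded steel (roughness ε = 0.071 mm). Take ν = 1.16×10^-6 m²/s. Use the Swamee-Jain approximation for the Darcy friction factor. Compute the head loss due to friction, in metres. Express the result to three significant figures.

h_f ≈ 16.5 m

V = 4Q/(πD²) = 4·1.10/(π·0.592²) = 3.996 m/s
Re = VD/ν = 3.996·0.592/1.16×10^-6 = 2.04×10^6 → turbulent
ε/D = 0.071/592 = 1.20×10^-4
Swamee-Jain: f = 0.01320
h_f = f(L/D)V²/(2g) = 0.01320·(910/0.592)·3.996²/(2·9.81) = 16.51 m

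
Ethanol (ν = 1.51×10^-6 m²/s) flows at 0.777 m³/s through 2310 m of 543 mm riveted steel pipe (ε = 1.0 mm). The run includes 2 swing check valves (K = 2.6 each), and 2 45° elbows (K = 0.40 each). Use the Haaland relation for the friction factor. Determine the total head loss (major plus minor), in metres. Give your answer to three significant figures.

V = 4Q/(πD²) = 3.355 m/s; V²/2g = 0.5738 m
Re = 1.21×10^6, ε/D = 0.00184 → f = 0.02310 (Haaland)
Major: h_f = f(L/D)·V²/2g = 0.02310·4254·0.5738 = 56.40 m
Minor: ΣK = 6.00; h_m = ΣK·V²/2g = 3.443 m
Total H_L = 56.40 + 3.443 = 59.84 m

H_L ≈ 59.8 m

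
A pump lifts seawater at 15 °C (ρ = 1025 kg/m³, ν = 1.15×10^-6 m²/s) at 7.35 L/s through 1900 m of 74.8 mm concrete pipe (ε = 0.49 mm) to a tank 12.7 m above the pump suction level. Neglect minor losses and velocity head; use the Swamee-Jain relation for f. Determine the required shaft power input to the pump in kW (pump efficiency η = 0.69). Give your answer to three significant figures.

P_shaft ≈ 14.5 kW

V = 4Q/(πD²) = 1.673 m/s; Re = 1.09×10^5; ε/D = 0.00655; f = 0.03398
h_f = f(L/D)V²/2g = 123.1 m
Total head H = z + h_f = 12.7 + 123.1 = 135.8 m
P_hyd = ρgQH = 1025·9.81·0.00735·135.8 = 10.03 kW
P_shaft = P_hyd/η = 10.03/0.69 = 14.54 kW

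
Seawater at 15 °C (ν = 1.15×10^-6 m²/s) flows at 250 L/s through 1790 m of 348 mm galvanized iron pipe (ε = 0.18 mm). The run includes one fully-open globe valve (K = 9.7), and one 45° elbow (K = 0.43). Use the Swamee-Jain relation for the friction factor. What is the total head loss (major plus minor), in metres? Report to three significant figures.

V = 4Q/(πD²) = 2.628 m/s; V²/2g = 0.3521 m
Re = 7.95×10^5, ε/D = 5.17×10^-4 → f = 0.01754 (Swamee-Jain)
Major: h_f = f(L/D)·V²/2g = 0.01754·5144·0.3521 = 31.77 m
Minor: ΣK = 10.1; h_m = ΣK·V²/2g = 3.567 m
Total H_L = 31.77 + 3.567 = 35.34 m

H_L ≈ 35.3 m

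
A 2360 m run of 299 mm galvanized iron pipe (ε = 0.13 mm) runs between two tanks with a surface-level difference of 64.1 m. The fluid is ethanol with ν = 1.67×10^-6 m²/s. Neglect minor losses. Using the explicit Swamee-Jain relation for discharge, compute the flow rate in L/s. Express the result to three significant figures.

Q ≈ 214 L/s

Swamee-Jain (Type II): Q = -0.965·√(gD⁵h_f/L)·ln[ε/(3.7D) + √(3.17ν²L/(gD³h_f))]
√(gD⁵h_f/L) = √(9.81·0.299⁵·64.1/2360) = 0.02523
ε/(3.7D) = 1.18×10^-4; √(3.17ν²L/(gD³h_f)) = 3.52×10^-5
Q = -0.965·0.02523·ln(1.527×10^-4) = 0.2140 m³/s
Check: V = 3.05 m/s, Re = 5.46×10^5, f = 0.01727, h_f = 64.5 m ≈ 64.1 m ✓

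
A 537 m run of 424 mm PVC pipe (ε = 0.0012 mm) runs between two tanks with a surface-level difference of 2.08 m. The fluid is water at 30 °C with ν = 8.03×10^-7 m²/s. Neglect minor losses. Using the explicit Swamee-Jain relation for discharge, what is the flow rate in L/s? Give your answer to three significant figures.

Swamee-Jain (Type II): Q = -0.965·√(gD⁵h_f/L)·ln[ε/(3.7D) + √(3.17ν²L/(gD³h_f))]
√(gD⁵h_f/L) = √(9.81·0.424⁵·2.08/537) = 0.02282
ε/(3.7D) = 7.65×10^-7; √(3.17ν²L/(gD³h_f)) = 2.66×10^-5
Q = -0.965·0.02282·ln(2.733×10^-5) = 0.2314 m³/s
Check: V = 1.64 m/s, Re = 8.65×10^5, f = 0.01196, h_f = 2.07 m ≈ 2.08 m ✓

Q ≈ 231 L/s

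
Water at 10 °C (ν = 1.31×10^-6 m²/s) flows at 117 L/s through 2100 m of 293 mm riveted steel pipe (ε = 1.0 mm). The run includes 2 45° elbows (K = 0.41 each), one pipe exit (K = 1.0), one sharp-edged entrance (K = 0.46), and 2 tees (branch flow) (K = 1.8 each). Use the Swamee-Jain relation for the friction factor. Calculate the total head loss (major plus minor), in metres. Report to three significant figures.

V = 4Q/(πD²) = 1.735 m/s; V²/2g = 0.1535 m
Re = 3.88×10^5, ε/D = 0.00341 → f = 0.02758 (Swamee-Jain)
Major: h_f = f(L/D)·V²/2g = 0.02758·7167·0.1535 = 30.34 m
Minor: ΣK = 5.88; h_m = ΣK·V²/2g = 0.9024 m
Total H_L = 30.34 + 0.9024 = 31.24 m

H_L ≈ 31.2 m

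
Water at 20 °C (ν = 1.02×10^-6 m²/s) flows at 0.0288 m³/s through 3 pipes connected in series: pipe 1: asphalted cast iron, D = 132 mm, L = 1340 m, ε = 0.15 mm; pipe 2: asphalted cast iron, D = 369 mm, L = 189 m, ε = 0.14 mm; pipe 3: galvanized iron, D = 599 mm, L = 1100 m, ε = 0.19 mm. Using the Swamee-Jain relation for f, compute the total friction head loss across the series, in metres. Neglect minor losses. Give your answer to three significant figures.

Pipe 1: V = 2.105 m/s, Re = 2.72×10^5, ε/D = 0.00114, f = 0.02138, h_1 = f(L/D)V²/2g = 49.00 m
Pipe 2: V = 0.2693 m/s, Re = 9.74×10^4, ε/D = 3.79×10^-4, f = 0.01995, h_2 = f(L/D)V²/2g = 0.03777 m
Pipe 3: V = 0.1022 m/s, Re = 6.00×10^4, ε/D = 3.17×10^-4, f = 0.02127, h_3 = f(L/D)V²/2g = 0.02080 m
Series → Q common, losses add: H = Σh = 49.06 m

H ≈ 49.1 m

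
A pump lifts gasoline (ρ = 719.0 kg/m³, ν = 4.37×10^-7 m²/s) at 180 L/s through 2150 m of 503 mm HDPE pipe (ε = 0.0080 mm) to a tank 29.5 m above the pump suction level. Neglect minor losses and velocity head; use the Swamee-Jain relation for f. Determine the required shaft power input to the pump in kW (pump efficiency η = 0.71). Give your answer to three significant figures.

P_shaft ≈ 56.6 kW

V = 4Q/(πD²) = 0.9058 m/s; Re = 1.04×10^6; ε/D = 1.59×10^-5; f = 0.01192
h_f = f(L/D)V²/2g = 2.131 m
Total head H = z + h_f = 29.5 + 2.131 = 31.63 m
P_hyd = ρgQH = 719.0·9.81·0.180·31.63 = 40.16 kW
P_shaft = P_hyd/η = 40.16/0.71 = 56.56 kW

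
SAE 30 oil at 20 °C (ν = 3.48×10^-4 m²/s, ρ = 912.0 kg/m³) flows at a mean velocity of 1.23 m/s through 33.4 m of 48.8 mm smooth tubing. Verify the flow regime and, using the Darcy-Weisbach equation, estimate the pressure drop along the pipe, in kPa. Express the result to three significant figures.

Re = VD/ν = 1.23·0.04880/3.48×10^-4 = 172 → laminar (Re < 2300)
f = 64/Re = 0.3711
h_f = f(L/D)V²/(2g) = 0.3711·(33.4/0.04880)·1.23²/(2·9.81) = 19.58 m
Δp = ρg·h_f = 912.0·9.81·19.58 = 175.2 kPa

Δp ≈ 175 kPa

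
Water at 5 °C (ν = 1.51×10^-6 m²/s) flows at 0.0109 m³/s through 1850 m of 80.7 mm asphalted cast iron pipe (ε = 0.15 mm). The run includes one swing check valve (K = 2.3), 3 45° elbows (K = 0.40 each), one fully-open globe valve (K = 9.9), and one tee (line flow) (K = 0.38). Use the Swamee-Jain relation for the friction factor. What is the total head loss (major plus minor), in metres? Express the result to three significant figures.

H_L ≈ 135 m

V = 4Q/(πD²) = 2.131 m/s; V²/2g = 0.2315 m
Re = 1.14×10^5, ε/D = 0.00186 → f = 0.02475 (Swamee-Jain)
Major: h_f = f(L/D)·V²/2g = 0.02475·22924·0.2315 = 131.3 m
Minor: ΣK = 13.8; h_m = ΣK·V²/2g = 3.190 m
Total H_L = 131.3 + 3.190 = 134.5 m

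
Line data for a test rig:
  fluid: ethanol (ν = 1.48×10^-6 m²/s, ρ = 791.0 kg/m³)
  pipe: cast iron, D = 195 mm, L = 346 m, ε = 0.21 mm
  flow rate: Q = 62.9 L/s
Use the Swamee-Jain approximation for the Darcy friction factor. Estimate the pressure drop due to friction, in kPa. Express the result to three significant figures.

Δp ≈ 65.8 kPa

V = 4Q/(πD²) = 4·0.0629/(π·0.195²) = 2.106 m/s
Re = VD/ν = 2.106·0.195/1.48×10^-6 = 2.78×10^5 → turbulent
ε/D = 0.21/195 = 0.00108
Swamee-Jain: f = 0.02113
h_f = f(L/D)V²/(2g) = 0.02113·(346/0.195)·2.106²/(2·9.81) = 8.478 m
Δp = ρg·h_f = 791.0·9.81·8.478 = 65.78 kPa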